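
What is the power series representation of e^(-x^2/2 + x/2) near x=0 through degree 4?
25·x^4/384 - 11·x^3/48 - 3·x^2/8 + x/2 + 1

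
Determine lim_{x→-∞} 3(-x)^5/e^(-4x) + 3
The quotient is an ∞/∞ indeterminate form as x → -∞.
Compare growth rates of the dominant terms (exponentials ≫ polynomials ≫ logarithms), or apply L'Hôpital's rule; the quotient → 0.
Adding the constant: 0 + 3 = 3. Limit = 3.

Final answer: 3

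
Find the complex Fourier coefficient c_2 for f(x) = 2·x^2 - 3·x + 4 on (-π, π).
Compute the real Fourier coefficients first: a_2 = 2, b_2 = 3.
Then c_2 = (a_2 − i·b_2)/2 = 1 - 3·i/2.

Final answer: 1 - 3·i/2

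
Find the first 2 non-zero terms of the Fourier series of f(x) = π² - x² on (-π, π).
4·cos(x) + 2·π^2/3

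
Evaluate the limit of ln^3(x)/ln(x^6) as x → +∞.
This is an ∞/∞ indeterminate form as x → +∞.
Write ln(x^6) = 6·ln(x), reducing the quotient to ln^2(x)/6 → ∞.
Limit = ∞.

Final answer: ∞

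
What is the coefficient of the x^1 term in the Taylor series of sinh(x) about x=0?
Expand to order 1: sinh(x) = x + O(x^2).
The coefficient of x^1 is 1.

Final answer: 1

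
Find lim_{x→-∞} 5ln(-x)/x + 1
The quotient is an ∞/∞ indeterminate form as x → -∞.
Compare growth rates of the dominant terms (exponentials ≫ polynomials ≫ logarithms), or apply L'Hôpital's rule; the quotient → 0.
Adding the constant: 0 + 1 = 1. Limit = 1.

Final answer: 1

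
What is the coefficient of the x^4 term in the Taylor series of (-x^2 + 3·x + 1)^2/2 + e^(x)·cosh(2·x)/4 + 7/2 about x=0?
Expand to order 4: (-x^2 + 3·x + 1)^2/2 + e^(x)·cosh(2·x)/4 + 7/2 = 89·x^4/96 - 59·x^3/24 + 33·x^2/8 + 13·x/4 + 17/4 + O(x^5).
The coefficient of x^4 is 89/96.

Final answer: 89/96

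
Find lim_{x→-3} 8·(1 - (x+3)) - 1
Direct substitution at x = -3 gives 7.

Final answer: 7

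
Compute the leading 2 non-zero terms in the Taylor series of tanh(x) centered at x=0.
-x^3/3 + x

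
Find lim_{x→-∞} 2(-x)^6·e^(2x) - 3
The product is a 0·∞ indeterminate form at x → -∞.
Rewrite the product as 2(-x)^6 / e^(-2x) (an ∞/∞ form) and apply L'Hôpital, or use the standard hierarchy e^(2|x|) ≫ |(-x)^6| as x → -∞.
The indeterminate product → 0, so the limit = -3.

Final answer: -3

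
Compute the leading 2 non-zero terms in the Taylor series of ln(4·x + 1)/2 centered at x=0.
-4·x^2 + 2·x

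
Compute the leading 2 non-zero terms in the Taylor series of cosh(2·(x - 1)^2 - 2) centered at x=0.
8·x^2 + 1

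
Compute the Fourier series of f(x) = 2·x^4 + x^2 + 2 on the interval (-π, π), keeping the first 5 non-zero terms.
(92 - 16·π^2)·cos(x) + (-5 + 4·π^2)·cos(2·x) + (20/27 - 16·π^2/9)·cos(3·x) + (-1/8 + π^2)·cos(4·x) + 2 + π^2/3 + 2·π^4/5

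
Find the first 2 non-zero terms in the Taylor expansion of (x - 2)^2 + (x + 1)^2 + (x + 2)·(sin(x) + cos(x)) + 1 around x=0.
x + 8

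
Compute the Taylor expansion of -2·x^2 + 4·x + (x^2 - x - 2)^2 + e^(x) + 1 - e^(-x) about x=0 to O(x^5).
x^4 - 5·x^3/3 - 5·x^2 + 10·x + 5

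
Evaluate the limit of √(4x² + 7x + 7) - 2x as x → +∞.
As x → +∞: multiply by the conjugate to get (7x+7)/(√(4x²+7x+7)+2x); the denominator ~ 4x, so the limit is 7/4.
Limit = 7/4.

Final answer: 7/4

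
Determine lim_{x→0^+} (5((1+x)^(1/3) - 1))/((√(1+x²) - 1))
Both numerator and denominator → 0 as x → 0^+; this is a 0/0 indeterminate form.
Expand each to leading order near x = 0: numerator ~ 5·x/3, denominator ~ x^2/2.
The limit of the ratio is ∞.

Final answer: ∞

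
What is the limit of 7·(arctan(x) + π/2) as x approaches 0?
Direct substitution at x = 0 gives 7·π/2.

Final answer: 7·π/2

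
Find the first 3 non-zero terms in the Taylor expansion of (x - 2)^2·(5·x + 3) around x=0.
-17·x^2 + 8·x + 12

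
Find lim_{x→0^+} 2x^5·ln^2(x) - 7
The product is a 0·∞ indeterminate form at x → 0⁺.
Rewrite the product as 2·ln^2(x) / x^(-5) and apply L'Hôpital, or use the standard hierarchy x^(-5) ≫ |ln x|^2 as x → 0⁺.
The indeterminate product → 0, so the limit = -7.

Final answer: -7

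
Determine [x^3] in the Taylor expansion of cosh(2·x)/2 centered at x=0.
Expand to order 3: cosh(2·x)/2 = x^2 + 1/2 + O(x^4).
The coefficient of x^3 is 0.

Final answer: 0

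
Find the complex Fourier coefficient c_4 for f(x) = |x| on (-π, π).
Compute the real Fourier coefficients first: a_4 = 0, b_4 = 0.
Then c_4 = (a_4 − i·b_4)/2 = 0.

Final answer: 0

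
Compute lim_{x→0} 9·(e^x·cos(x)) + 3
Direct substitution at x = 0 gives 12.

Final answer: 12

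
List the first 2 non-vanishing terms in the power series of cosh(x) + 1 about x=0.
x^2/2 + 2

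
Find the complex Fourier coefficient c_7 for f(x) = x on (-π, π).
Compute the real Fourier coefficients first: a_7 = 0, b_7 = 2/7.
Then c_7 = (a_7 − i·b_7)/2 = -i/7.

Final answer: -i/7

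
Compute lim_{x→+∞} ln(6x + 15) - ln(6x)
This is an ∞ − ∞ indeterminate form.
Combine the logarithms: ln(6x+15) − ln(6x) = ln((6x+15)/(6x)) = ln(1 + 15/(6x)) → ln(1) = 0.
Limit = 0.

Final answer: 0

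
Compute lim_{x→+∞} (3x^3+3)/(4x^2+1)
This is an ∞/∞ indeterminate form as x → +∞.
Divide numerator and denominator by x^3 and let the lower-order terms vanish; the numerator's degree 3 exceeds the denominator's degree 2, so the quotient diverges.
Limit = ∞.

Final answer: ∞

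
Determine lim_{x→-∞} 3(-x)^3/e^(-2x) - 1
The quotient is an ∞/∞ indeterminate form as x → -∞.
Compare growth rates of the dominant terms (exponentials ≫ polynomials ≫ logarithms), or apply L'Hôpital's rule; the quotient → 0.
Adding the constant: 0 - 1 = -1. Limit = -1.

Final answer: -1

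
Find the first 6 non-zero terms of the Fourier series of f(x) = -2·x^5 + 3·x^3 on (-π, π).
(-516 - 4·π^4 + 86·π^2)·sin(x) + (-13·π^2 + 39/2 + 2·π^4)·sin(2·x) + (-4·π^4/3 - 268/81 + 134·π^2/27)·sin(3·x) + (-11·π^2/4 + 33/32 + π^4)·sin(4·x) + (-4·π^4/5 - 276/625 + 46·π^2/25)·sin(5·x) + (-37·π^2/27 + 37/162 + 2·π^4/3)·sin(6·x)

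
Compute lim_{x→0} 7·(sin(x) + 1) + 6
Direct substitution at x = 0 gives 13.

Final answer: 13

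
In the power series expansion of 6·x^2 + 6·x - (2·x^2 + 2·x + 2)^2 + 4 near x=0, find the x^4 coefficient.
Expand to order 4: 6·x^2 + 6·x - (2·x^2 + 2·x + 2)^2 + 4 = -4·x^4 - 8·x^3 - 6·x^2 - 2·x + O(x^5).
The coefficient of x^4 is -4.

Final answer: -4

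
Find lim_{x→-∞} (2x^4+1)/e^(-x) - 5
The quotient is an ∞/∞ indeterminate form as x → -∞.
Compare growth rates of the dominant terms (exponentials ≫ polynomials ≫ logarithms), or apply L'Hôpital's rule; the quotient → 0.
Adding the constant: 0 - 5 = -5. Limit = -5.

Final answer: -5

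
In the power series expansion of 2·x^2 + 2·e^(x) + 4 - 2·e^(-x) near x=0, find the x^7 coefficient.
Expand to order 7: 2·x^2 + 2·e^(x) + 4 - 2·e^(-x) = x^7/1260 + x^5/30 + 2·x^3/3 + 2·x^2 + 4·x + 4 + O(x^8).
The coefficient of x^7 is 1/1260.

Final answer: 1/1260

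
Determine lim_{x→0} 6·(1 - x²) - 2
Direct substitution at x = 0 gives 4.

Final answer: 4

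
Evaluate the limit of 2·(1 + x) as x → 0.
Direct substitution at x = 0 gives 2.

Final answer: 2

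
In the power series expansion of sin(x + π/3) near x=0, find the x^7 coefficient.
Expand to order 7: sin(x + π/3) = -x^7/10080 - √(3)·x^6/1440 + x^5/240 + √(3)·x^4/48 - x^3/12 - √(3)·x^2/4 + x/2 + √(3)/2 + O(x^8).
The coefficient of x^7 is -1/10080.

Final answer: -1/10080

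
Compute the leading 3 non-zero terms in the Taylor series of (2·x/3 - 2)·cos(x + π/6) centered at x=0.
x^2·(-1/3 + √(3)/2) + x·(√(3)/3 + 1) - √(3)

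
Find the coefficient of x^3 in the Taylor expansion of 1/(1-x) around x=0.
Expand to order 3: 1/(1-x) = x^3 + x^2 + x + 1 + O(x^4).
The coefficient of x^3 is 1.

Final answer: 1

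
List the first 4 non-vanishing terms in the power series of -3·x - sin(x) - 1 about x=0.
-x^5/120 + x^3/6 - 4·x - 1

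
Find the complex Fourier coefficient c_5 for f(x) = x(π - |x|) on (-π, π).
Compute the real Fourier coefficients first: a_5 = 0, b_5 = 8/(125·π).
Then c_5 = (a_5 − i·b_5)/2 = -4·i/(125·π).

Final answer: -4·i/(125·π)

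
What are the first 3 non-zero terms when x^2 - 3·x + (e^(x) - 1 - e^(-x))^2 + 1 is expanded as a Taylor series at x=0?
5·x^2 - 7·x + 2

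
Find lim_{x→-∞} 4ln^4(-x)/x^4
This is an ∞/∞ indeterminate form as x → -∞.
Compare growth rates of the dominant terms (exponentials ≫ polynomials ≫ logarithms), or apply L'Hôpital's rule; the quotient → 0.
Limit = 0.

Final answer: 0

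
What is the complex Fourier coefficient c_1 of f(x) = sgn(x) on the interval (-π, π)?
Compute the real Fourier coefficients first: a_1 = 0, b_1 = 4/π.
Then c_1 = (a_1 − i·b_1)/2 = -2·i/π.

Final answer: -2·i/π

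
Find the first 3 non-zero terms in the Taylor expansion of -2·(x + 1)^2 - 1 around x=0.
-2·x^2 - 4·x - 3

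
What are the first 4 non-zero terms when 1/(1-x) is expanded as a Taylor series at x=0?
x^3 + x^2 + x + 1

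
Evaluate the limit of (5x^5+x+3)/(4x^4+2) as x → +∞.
This is an ∞/∞ indeterminate form as x → +∞.
Divide numerator and denominator by x^5 and let the lower-order terms vanish; the numerator's degree 5 exceeds the denominator's degree 4, so the quotient diverges.
Limit = ∞.

Final answer: ∞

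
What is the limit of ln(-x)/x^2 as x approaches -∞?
This is an ∞/∞ indeterminate form as x → -∞.
Compare growth rates of the dominant terms (exponentials ≫ polynomials ≫ logarithms), or apply L'Hôpital's rule; the quotient → 0.
Limit = 0.

Final answer: 0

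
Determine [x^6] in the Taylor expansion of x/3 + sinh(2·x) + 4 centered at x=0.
Expand to order 6: x/3 + sinh(2·x) + 4 = 4·x^5/15 + 4·x^3/3 + 7·x/3 + 4 + O(x^7).
The coefficient of x^6 is 0.

Final answer: 0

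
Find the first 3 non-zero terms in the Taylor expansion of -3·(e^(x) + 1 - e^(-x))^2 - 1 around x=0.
-12·x^2 - 12·x - 4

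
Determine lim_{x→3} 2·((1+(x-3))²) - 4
Direct substitution at x = 3 gives -2.

Final answer: -2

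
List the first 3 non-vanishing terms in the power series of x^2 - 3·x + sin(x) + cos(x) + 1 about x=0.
x^2/2 - 2·x + 2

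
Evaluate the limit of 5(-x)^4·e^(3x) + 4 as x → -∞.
The product is a 0·∞ indeterminate form at x → -∞.
Rewrite the product as 5(-x)^4 / e^(-3x) (an ∞/∞ form) and apply L'Hôpital, or use the standard hierarchy e^(3|x|) ≫ |(-x)^4| as x → -∞.
The indeterminate product → 0, so the limit = 4.

Final answer: 4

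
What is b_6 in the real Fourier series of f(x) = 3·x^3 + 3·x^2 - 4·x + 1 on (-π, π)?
b_6 = (1/π) ∫_{-π}^{π} f(x)·sin(6x) dx.
Evaluate the integral (use parity and integration by parts as needed): b_6 = 3/2 - π^2.

Final answer: 3/2 - π^2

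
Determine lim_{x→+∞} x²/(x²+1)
Evaluate the dominant behaviour as x → +∞; each term tends to a finite value or vanishes.
Limit = 1.

Final answer: 1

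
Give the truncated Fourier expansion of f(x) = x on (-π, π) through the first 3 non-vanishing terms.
2·sin(x) - sin(2·x) + 2·sin(3·x)/3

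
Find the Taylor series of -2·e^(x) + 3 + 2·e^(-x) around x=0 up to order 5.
-x^5/30 - 2·x^3/3 - 4·x + 3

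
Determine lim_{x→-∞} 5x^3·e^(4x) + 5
The product is a 0·∞ indeterminate form at x → -∞.
Rewrite the product as 5x^3 / e^(-4x) (an ∞/∞ form) and apply L'Hôpital, or use the standard hierarchy e^(4|x|) ≫ |x^3| as x → -∞.
The indeterminate product → 0, so the limit = 5.

Final answer: 5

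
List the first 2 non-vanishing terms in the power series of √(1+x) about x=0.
x/2 + 1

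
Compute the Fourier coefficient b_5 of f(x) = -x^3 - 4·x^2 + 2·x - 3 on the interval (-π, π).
b_5 = (1/π) ∫_{-π}^{π} f(x)·sin(5x) dx.
Evaluate the integral (use parity and integration by parts as needed): b_5 = 112/125 - 2·π^2/5.

Final answer: 112/125 - 2·π^2/5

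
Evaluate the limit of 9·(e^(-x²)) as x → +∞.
Evaluate the dominant behaviour as x → +∞; each term tends to a finite value or vanishes.
Limit = 0.

Final answer: 0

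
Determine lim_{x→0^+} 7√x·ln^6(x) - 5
The product is a 0·∞ indeterminate form at x → 0⁺.
Rewrite the product as 7·ln^6(x) / x^(-1/2) and apply L'Hôpital, or use the standard hierarchy x^(-1/2) ≫ |ln x|^6 as x → 0⁺.
The indeterminate product → 0, so the limit = -5.

Final answer: -5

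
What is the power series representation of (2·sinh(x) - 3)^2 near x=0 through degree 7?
-x^7/420 + 8·x^6/45 - x^5/10 + 4·x^4/3 - 2·x^3 + 4·x^2 - 12·x + 9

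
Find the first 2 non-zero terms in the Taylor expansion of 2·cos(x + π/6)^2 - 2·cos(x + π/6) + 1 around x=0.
x·(1 - √(3)) - √(3) + 5/2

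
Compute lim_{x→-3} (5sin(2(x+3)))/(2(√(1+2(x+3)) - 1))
Both numerator and denominator → 0 as x → -3; this is a 0/0 indeterminate form.
Expand each to leading order near x = -3: numerator ~ 10·(x + 3), denominator ~ 2·(x + 3).
The limit of the ratio is 5.

Final answer: 5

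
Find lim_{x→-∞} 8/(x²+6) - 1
Evaluate the dominant behaviour as x → -∞; each term tends to a finite value or vanishes.
Limit = -1.

Final answer: -1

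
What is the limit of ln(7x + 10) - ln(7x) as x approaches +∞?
This is an ∞ − ∞ indeterminate form.
Combine the logarithms: ln(7x+10) − ln(7x) = ln((7x+10)/(7x)) = ln(1 + 10/(7x)) → ln(1) = 0.
Limit = 0.

Final answer: 0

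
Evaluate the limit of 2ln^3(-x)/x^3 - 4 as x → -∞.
The quotient is an ∞/∞ indeterminate form as x → -∞.
Compare growth rates of the dominant terms (exponentials ≫ polynomials ≫ logarithms), or apply L'Hôpital's rule; the quotient → 0.
Adding the constant: 0 - 4 = -4. Limit = -4.

Final answer: -4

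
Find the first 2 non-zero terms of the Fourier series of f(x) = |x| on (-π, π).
-4·cos(x)/π + π/2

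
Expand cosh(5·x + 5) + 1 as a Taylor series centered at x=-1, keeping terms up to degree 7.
2 + 25·(x + 1)^2/2 + 625·(x + 1)^4/24 + 3125·(x + 1)^6/144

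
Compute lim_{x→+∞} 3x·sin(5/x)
As x → +∞: let u = 5/x → 0⁺; then 3·x·sin(5/x) = 3·5·sin(u)/u → 3·5·1 = 15.
Limit = 15.

Final answer: 15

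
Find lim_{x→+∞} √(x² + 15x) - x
This is an ∞ − ∞ indeterminate form.
Multiply and divide by the conjugate √(x²+15x) + x; the x² terms cancel, leaving (15x)/(√(x²+15x)+x) → 15/2.
Limit = 15/2.

Final answer: 15/2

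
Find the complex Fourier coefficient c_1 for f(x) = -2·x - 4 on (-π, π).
Compute the real Fourier coefficients first: a_1 = 0, b_1 = -4.
Then c_1 = (a_1 − i·b_1)/2 = 2·i.

Final answer: 2·i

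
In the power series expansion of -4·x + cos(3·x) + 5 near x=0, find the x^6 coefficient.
Expand to order 6: -4·x + cos(3·x) + 5 = -81·x^6/80 + 27·x^4/8 - 9·x^2/2 - 4·x + 6 + O(x^7).
The coefficient of x^6 is -81/80.

Final answer: -81/80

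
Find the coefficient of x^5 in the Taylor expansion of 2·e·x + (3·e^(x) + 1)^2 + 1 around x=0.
Expand to order 5: 2·e·x + (3·e^(x) + 1)^2 + 1 = 49·x^5/20 + 25·x^4/4 + 13·x^3 + 21·x^2 + x·(2·e + 24) + 17 + O(x^6).
The coefficient of x^5 is 49/20.

Final answer: 49/20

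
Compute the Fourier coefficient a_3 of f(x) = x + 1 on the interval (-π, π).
a_3 = (1/π) ∫_{-π}^{π} f(x)·cos(3x) dx.
Evaluate the integral (use parity and integration by parts as needed): a_3 = 0.

Final answer: 0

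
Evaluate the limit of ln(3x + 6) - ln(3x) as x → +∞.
This is an ∞ − ∞ indeterminate form.
Combine the logarithms: ln(3x+6) − ln(3x) = ln((3x+6)/(3x)) = ln(1 + 6/(3x)) → ln(1) = 0.
Limit = 0.

Final answer: 0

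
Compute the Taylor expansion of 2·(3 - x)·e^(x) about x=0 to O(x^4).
x^2 + 4·x + 6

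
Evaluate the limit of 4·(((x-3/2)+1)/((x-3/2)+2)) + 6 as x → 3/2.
Direct substitution at x = 3/2 gives 8.

Final answer: 8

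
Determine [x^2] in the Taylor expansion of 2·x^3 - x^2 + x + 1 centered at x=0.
Expand to order 2: 2·x^3 - x^2 + x + 1 = -x^2 + x + 1 + O(x^3).
The coefficient of x^2 is -1.

Final answer: -1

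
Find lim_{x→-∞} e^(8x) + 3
Evaluate the dominant behaviour as x → -∞; each term tends to a finite value or vanishes.
Limit = 3.

Final answer: 3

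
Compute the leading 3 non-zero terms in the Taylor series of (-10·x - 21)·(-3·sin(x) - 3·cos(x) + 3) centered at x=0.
-51·x^3/2 - 3·x^2/2 + 63·x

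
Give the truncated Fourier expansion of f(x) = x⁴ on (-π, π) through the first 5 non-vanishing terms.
(48 - 8·π^2)·cos(x) + (-3 + 2·π^2)·cos(2·x) + (16/27 - 8·π^2/9)·cos(3·x) + (-3/16 + π^2/2)·cos(4·x) + π^4/5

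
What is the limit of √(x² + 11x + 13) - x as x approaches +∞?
This is an ∞ − ∞ indeterminate form.
Multiply and divide by the conjugate √(x²+11x + 13) + x; the x² terms cancel, leaving (11x + 13)/(√(x²+11x + 13)+x) → 11/2.
Limit = 11/2.

Final answer: 11/2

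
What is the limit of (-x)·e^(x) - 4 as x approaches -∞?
The product is a 0·∞ indeterminate form at x → -∞.
Rewrite the product as (-x) / e^(-x) (an ∞/∞ form) and apply L'Hôpital, or use the standard hierarchy e^(|x|) ≫ |(-x)| as x → -∞.
The indeterminate product → 0, so the limit = -4.

Final answer: -4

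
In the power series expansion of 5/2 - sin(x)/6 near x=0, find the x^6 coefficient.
Expand to order 6: 5/2 - sin(x)/6 = -x^5/720 + x^3/36 - x/6 + 5/2 + O(x^7).
The coefficient of x^6 is 0.

Final answer: 0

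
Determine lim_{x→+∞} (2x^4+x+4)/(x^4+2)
This is an ∞/∞ indeterminate form as x → +∞.
Divide numerator and denominator by x^4 and let the lower-order terms vanish; the leading terms give 2/1 = 2.
Limit = 2.

Final answer: 2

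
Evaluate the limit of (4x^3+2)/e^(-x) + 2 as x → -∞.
The quotient is an ∞/∞ indeterminate form as x → -∞.
Compare growth rates of the dominant terms (exponentials ≫ polynomials ≫ logarithms), or apply L'Hôpital's rule; the quotient → 0.
Adding the constant: 0 + 2 = 2. Limit = 2.

Final answer: 2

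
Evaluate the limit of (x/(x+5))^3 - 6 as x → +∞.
As x → +∞: x/(x+5) = 1/(1 + 5/x) → 1, and the 3rd power of a limit-1 base also → 1; with the additive constant, 1 - 6 = -5.
Limit = -5.

Final answer: -5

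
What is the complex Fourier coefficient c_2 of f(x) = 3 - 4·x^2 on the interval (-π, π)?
Compute the real Fourier coefficients first: a_2 = -4, b_2 = 0.
Then c_2 = (a_2 − i·b_2)/2 = -2.

Final answer: -2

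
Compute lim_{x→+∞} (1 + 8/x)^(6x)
As x → +∞: write (1 + 8/x)^(6x) = ((1 + 8/x)^x)^6 → (e^8)^6 = e^48.
Limit = e^(48).

Final answer: e^(48)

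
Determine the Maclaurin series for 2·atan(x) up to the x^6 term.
2·x^5/5 - 2·x^3/3 + 2·x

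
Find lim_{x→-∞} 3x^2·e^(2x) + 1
The product is a 0·∞ indeterminate form at x → -∞.
Rewrite the product as 3x^2 / e^(-2x) (an ∞/∞ form) and apply L'Hôpital, or use the standard hierarchy e^(2|x|) ≫ |x^2| as x → -∞.
The indeterminate product → 0, so the limit = 1.

Final answer: 1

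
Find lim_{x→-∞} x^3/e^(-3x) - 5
The quotient is an ∞/∞ indeterminate form as x → -∞.
Compare growth rates of the dominant terms (exponentials ≫ polynomials ≫ logarithms), or apply L'Hôpital's rule; the quotient → 0.
Adding the constant: 0 - 5 = -5. Limit = -5.

Final answer: -5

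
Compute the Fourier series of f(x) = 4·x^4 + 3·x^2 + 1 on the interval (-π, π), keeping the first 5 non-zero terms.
(180 - 32·π^2)·cos(x) + (-9 + 8·π^2)·cos(2·x) + (28/27 - 32·π^2/9)·cos(3·x) + 2·π^2·cos(4·x) + 1 + π^2 + 4·π^4/5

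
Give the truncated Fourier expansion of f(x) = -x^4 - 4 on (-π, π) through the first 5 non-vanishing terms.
(-48 + 8·π^2)·cos(x) + (3 - 2·π^2)·cos(2·x) + (-16/27 + 8·π^2/9)·cos(3·x) + (3/16 - π^2/2)·cos(4·x) - π^4/5 - 4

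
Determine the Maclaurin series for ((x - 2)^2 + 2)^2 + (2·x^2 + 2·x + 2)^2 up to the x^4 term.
5·x^4 + 40·x^2 - 40·x + 40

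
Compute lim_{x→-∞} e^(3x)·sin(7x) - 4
Evaluate the dominant behaviour as x → -∞; each term tends to a finite value or vanishes.
Limit = -4.

Final answer: -4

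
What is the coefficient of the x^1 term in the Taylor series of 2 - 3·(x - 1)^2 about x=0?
Expand to order 1: 2 - 3·(x - 1)^2 = 6·x - 1 + O(x^2).
The coefficient of x^1 is 6.

Final answer: 6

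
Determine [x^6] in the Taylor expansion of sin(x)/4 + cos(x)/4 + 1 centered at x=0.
Expand to order 6: sin(x)/4 + cos(x)/4 + 1 = -x^6/2880 + x^5/480 + x^4/96 - x^3/24 - x^2/8 + x/4 + 5/4 + O(x^7).
The coefficient of x^6 is -1/2880.

Final answer: -1/2880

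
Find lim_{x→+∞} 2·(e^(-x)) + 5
Evaluate the dominant behaviour as x → +∞; each term tends to a finite value or vanishes.
Limit = 5.

Final answer: 5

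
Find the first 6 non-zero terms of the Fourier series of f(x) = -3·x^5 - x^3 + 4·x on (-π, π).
(-700 - 6·π^4 + 118·π^2)·sin(x) + (-14·π^2 + 17 + 3·π^4)·sin(2·x) + (-2·π^4 + 4/27 + 34·π^2/9)·sin(3·x) + (-11·π^2/8 - 95/64 + 3·π^4/2)·sin(4·x) + (-6·π^4/5 + 916/625 + 14·π^2/25)·sin(5·x) + (-2·π^2/9 - 35/27 + π^4)·sin(6·x)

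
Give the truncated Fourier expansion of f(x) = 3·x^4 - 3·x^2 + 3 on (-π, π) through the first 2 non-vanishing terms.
(156 - 24·π^2)·cos(x) - π^2 + 3 + 3·π^4/5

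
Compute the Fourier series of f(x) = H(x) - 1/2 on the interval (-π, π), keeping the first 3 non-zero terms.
2·sin(x)/π + 2·sin(3·x)/(3·π) + 2·sin(5·x)/(5·π)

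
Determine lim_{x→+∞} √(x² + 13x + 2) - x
This is an ∞ − ∞ indeterminate form.
Multiply and divide by the conjugate √(x²+13x + 2) + x; the x² terms cancel, leaving (13x + 2)/(√(x²+13x + 2)+x) → 13/2.
Limit = 13/2.

Final answer: 13/2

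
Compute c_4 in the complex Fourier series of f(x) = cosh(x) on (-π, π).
Compute the real Fourier coefficients first: a_4 = 2·sinh(π)/(17·π), b_4 = 0.
Then c_4 = (a_4 − i·b_4)/2 = sinh(π)/(17·π).

Final answer: sinh(π)/(17·π)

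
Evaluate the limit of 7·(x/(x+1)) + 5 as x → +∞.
Evaluate the dominant behaviour as x → +∞; each term tends to a finite value or vanishes.
Limit = 12.

Final answer: 12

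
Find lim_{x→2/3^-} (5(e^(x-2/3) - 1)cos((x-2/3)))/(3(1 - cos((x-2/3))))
Both numerator and denominator → 0 as x → 2/3^-; this is a 0/0 indeterminate form.
Expand each to leading order near x = 2/3: numerator ~ 5·(x - 2/3), denominator ~ 3·(x - 2/3)^2/2.
The limit of the ratio is -∞.

Final answer: -∞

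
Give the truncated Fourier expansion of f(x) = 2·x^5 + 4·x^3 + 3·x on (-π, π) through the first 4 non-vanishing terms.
(-72·π^2 + 4·π^4 + 438)·sin(x) + (-2·π^4 - 12 + 6·π^2)·sin(2·x) + (-8·π^2/27 + 178/81 + 4·π^4/3)·sin(3·x) + (-π^4 - 3·π^2/4 - 39/32)·sin(4·x)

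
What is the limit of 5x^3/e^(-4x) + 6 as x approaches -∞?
The quotient is an ∞/∞ indeterminate form as x → -∞.
Compare growth rates of the dominant terms (exponentials ≫ polynomials ≫ logarithms), or apply L'Hôpital's rule; the quotient → 0.
Adding the constant: 0 + 6 = 6. Limit = 6.

Final answer: 6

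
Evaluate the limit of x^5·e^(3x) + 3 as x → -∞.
The product is a 0·∞ indeterminate form at x → -∞.
Rewrite the product as x^5 / e^(-3x) (an ∞/∞ form) and apply L'Hôpital, or use the standard hierarchy e^(3|x|) ≫ |x^5| as x → -∞.
The indeterminate product → 0, so the limit = 3.

Final answer: 3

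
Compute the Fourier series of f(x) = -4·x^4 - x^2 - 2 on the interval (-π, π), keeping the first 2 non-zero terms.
(-188 + 32·π^2)·cos(x) - 4·π^4/5 - π^2/3 - 2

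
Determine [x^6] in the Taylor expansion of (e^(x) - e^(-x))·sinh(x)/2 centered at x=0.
Expand to order 6: (e^(x) - e^(-x))·sinh(x)/2 = 2·x^6/45 + x^4/3 + x^2 + O(x^7).
The coefficient of x^6 is 2/45.

Final answer: 2/45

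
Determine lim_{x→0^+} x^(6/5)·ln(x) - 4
The product is a 0·∞ indeterminate form at x → 0⁺.
Rewrite the product as ln(x) / x^(-6/5) and apply L'Hôpital, or use the standard hierarchy x^(-6/5) ≫ |ln x| as x → 0⁺.
The indeterminate product → 0, so the limit = -4.

Final answer: -4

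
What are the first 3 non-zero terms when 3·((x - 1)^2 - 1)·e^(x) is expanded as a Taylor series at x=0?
x^4/2 - 3·x^2 - 6·x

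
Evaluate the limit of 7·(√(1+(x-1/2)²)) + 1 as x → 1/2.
Direct substitution at x = 1/2 gives 8.

Final answer: 8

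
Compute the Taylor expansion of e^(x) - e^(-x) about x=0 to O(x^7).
x^5/60 + x^3/3 + 2·x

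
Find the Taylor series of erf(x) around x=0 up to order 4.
-2·x^3/(3·√(π)) + 2·x/√(π)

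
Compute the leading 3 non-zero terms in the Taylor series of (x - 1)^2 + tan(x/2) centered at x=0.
x^2 - 3·x/2 + 1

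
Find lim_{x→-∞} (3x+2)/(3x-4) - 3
Evaluate the dominant behaviour as x → -∞; each term tends to a finite value or vanishes.
Limit = -2.

Final answer: -2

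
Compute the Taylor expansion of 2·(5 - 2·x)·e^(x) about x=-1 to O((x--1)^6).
14·e^(-1) + 10·e^(-1)·(x + 1) + 3·e^(-1)·(x + 1)^2 + e^(-1)·(x + 1)^3/3 - e^(-1)·(x + 1)^4/12 - e^(-1)·(x + 1)^5/20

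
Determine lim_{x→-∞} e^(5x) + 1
Evaluate the dominant behaviour as x → -∞; each term tends to a finite value or vanishes.
Limit = 1.

Final answer: 1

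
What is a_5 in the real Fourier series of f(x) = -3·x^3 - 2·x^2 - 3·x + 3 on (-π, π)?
a_5 = (1/π) ∫_{-π}^{π} f(x)·cos(5x) dx.
Evaluate the integral (use parity and integration by parts as needed): a_5 = 8/25.

Final answer: 8/25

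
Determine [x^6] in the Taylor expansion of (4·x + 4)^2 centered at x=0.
Expand to order 6: (4·x + 4)^2 = 16·x^2 + 32·x + 16 + O(x^7).
The coefficient of x^6 is 0.

Final answer: 0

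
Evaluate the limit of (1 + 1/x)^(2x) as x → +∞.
As x → +∞: write (1 + 1/x)^(2x) = ((1 + 1/x)^x)^2 → (e^1)^2 = e^2.
Limit = e^(2).

Final answer: e^(2)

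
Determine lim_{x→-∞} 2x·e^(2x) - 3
The product is a 0·∞ indeterminate form at x → -∞.
Rewrite the product as 2x / e^(-2x) (an ∞/∞ form) and apply L'Hôpital, or use the standard hierarchy e^(2|x|) ≫ |x| as x → -∞.
The indeterminate product → 0, so the limit = -3.

Final answer: -3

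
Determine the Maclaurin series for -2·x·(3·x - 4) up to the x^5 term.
-6·x^2 + 8·x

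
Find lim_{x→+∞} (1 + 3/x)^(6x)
As x → +∞: write (1 + 3/x)^(6x) = ((1 + 3/x)^x)^6 → (e^3)^6 = e^18.
Limit = e^(18).

Final answer: e^(18)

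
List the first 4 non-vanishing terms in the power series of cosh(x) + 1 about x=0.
x^6/720 + x^4/24 + x^2/2 + 2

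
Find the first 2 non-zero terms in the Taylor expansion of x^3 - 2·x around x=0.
x^3 - 2·x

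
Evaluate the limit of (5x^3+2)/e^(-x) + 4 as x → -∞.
The quotient is an ∞/∞ indeterminate form as x → -∞.
Compare growth rates of the dominant terms (exponentials ≫ polynomials ≫ logarithms), or apply L'Hôpital's rule; the quotient → 0.
Adding the constant: 0 + 4 = 4. Limit = 4.

Final answer: 4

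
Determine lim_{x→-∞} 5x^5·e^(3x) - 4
The product is a 0·∞ indeterminate form at x → -∞.
Rewrite the product as 5x^5 / e^(-3x) (an ∞/∞ form) and apply L'Hôpital, or use the standard hierarchy e^(3|x|) ≫ |x^5| as x → -∞.
The indeterminate product → 0, so the limit = -4.

Final answer: -4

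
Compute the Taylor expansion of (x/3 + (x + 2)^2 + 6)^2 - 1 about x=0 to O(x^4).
26·x^3/3 + 349·x^2/9 + 260·x/3 + 99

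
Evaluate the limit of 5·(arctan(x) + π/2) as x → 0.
Direct substitution at x = 0 gives 5·π/2.

Final answer: 5·π/2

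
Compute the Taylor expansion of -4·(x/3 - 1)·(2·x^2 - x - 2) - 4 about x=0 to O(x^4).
-8·x^3/3 + 28·x^2/3 - 4·x/3 - 12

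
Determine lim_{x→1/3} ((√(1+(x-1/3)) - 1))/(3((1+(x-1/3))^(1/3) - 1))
Both numerator and denominator → 0 as x → 1/3; this is a 0/0 indeterminate form.
Expand each to leading order near x = 1/3: numerator ~ (x - 1/3)/2, denominator ~ (x - 1/3).
The limit of the ratio is 1/2.

Final answer: 1/2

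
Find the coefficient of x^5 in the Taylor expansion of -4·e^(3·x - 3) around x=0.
Expand to order 5: -4·e^(3·x - 3) = -81·x^5·e^(-3)/10 - 27·x^4·e^(-3)/2 - 18·x^3·e^(-3) - 18·x^2·e^(-3) - 12·x·e^(-3) - 4·e^(-3) + O(x^6).
The coefficient of x^5 is -81·e^(-3)/10.

Final answer: -81·e^(-3)/10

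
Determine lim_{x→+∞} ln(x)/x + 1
Evaluate the dominant behaviour as x → +∞; each term tends to a finite value or vanishes.
Limit = 1.

Final answer: 1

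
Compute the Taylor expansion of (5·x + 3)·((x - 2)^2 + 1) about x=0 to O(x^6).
5·x^3 - 17·x^2 + 13·x + 15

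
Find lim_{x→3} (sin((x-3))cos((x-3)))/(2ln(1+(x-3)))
Both numerator and denominator → 0 as x → 3; this is a 0/0 indeterminate form.
Expand each to leading order near x = 3: numerator ~ (x - 3), denominator ~ 2·(x - 3).
The limit of the ratio is 1/2.

Final answer: 1/2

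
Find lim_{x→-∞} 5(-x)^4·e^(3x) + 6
The product is a 0·∞ indeterminate form at x → -∞.
Rewrite the product as 5(-x)^4 / e^(-3x) (an ∞/∞ form) and apply L'Hôpital, or use the standard hierarchy e^(3|x|) ≫ |(-x)^4| as x → -∞.
The indeterminate product → 0, so the limit = 6.

Final answer: 6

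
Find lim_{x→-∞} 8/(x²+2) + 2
Evaluate the dominant behaviour as x → -∞; each term tends to a finite value or vanishes.
Limit = 2.

Final answer: 2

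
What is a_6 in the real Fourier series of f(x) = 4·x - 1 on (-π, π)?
a_6 = (1/π) ∫_{-π}^{π} f(x)·cos(6x) dx.
Evaluate the integral (use parity and integration by parts as needed): a_6 = 0.

Final answer: 0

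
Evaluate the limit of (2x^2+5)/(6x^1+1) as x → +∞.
This is an ∞/∞ indeterminate form as x → +∞.
Divide numerator and denominator by x^2 and let the lower-order terms vanish; the numerator's degree 2 exceeds the denominator's degree 1, so the quotient diverges.
Limit = ∞.

Final answer: ∞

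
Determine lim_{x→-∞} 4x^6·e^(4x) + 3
The product is a 0·∞ indeterminate form at x → -∞.
Rewrite the product as 4x^6 / e^(-4x) (an ∞/∞ form) and apply L'Hôpital, or use the standard hierarchy e^(4|x|) ≫ |x^6| as x → -∞.
The indeterminate product → 0, so the limit = 3.

Final answer: 3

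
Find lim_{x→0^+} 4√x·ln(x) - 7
The product is a 0·∞ indeterminate form at x → 0⁺.
Rewrite the product as 4·ln(x) / x^(-1/2) and apply L'Hôpital, or use the standard hierarchy x^(-1/2) ≫ |ln x| as x → 0⁺.
The indeterminate product → 0, so the limit = -7.

Final answer: -7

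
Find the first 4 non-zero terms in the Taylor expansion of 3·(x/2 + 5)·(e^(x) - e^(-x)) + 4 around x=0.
5·x^3 + 3·x^2 + 30·x + 4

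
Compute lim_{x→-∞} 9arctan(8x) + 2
Evaluate the dominant behaviour as x → -∞; each term tends to a finite value or vanishes.
Limit = 2 - 9·π/2.

Final answer: 2 - 9·π/2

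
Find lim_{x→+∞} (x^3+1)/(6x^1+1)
This is an ∞/∞ indeterminate form as x → +∞.
Divide numerator and denominator by x^3 and let the lower-order terms vanish; the numerator's degree 3 exceeds the denominator's degree 1, so the quotient diverges.
Limit = ∞.

Final answer: ∞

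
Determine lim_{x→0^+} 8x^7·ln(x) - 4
The product is a 0·∞ indeterminate form at x → 0⁺.
Rewrite the product as 8·ln(x) / x^(-7) and apply L'Hôpital, or use the standard hierarchy x^(-7) ≫ |ln x| as x → 0⁺.
The indeterminate product → 0, so the limit = -4.

Final answer: -4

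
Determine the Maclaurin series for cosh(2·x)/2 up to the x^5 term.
x^4/3 + x^2 + 1/2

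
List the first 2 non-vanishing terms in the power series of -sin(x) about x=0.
x^3/6 - x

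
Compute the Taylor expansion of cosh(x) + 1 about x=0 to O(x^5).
x^4/24 + x^2/2 + 2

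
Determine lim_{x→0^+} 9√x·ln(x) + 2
The product is a 0·∞ indeterminate form at x → 0⁺.
Rewrite the product as 9·ln(x) / x^(-1/2) and apply L'Hôpital, or use the standard hierarchy x^(-1/2) ≫ |ln x| as x → 0⁺.
The indeterminate product → 0, so the limit = 2.

Final answer: 2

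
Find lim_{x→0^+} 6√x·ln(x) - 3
The product is a 0·∞ indeterminate form at x → 0⁺.
Rewrite the product as 6·ln(x) / x^(-1/2) and apply L'Hôpital, or use the standard hierarchy x^(-1/2) ≫ |ln x| as x → 0⁺.
The indeterminate product → 0, so the limit = -3.

Final answer: -3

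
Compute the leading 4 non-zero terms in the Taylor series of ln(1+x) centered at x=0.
-x^4/4 + x^3/3 - x^2/2 + x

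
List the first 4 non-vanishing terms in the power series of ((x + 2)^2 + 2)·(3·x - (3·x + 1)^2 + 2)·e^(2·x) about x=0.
-189·x^3 - 81·x^2 - 2·x + 6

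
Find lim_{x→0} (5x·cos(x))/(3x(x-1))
Both numerator and denominator → 0 as x → 0; this is a 0/0 indeterminate form.
Expand each to leading order near x = 0: numerator ~ 5·x, denominator ~ -3·x.
The limit of the ratio is -5/3.

Final answer: -5/3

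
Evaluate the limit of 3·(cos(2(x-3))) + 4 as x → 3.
Direct substitution at x = 3 gives 7.

Final answer: 7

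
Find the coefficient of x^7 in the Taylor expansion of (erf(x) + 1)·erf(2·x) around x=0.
Expand to order 7: (erf(x) + 1)·erf(2·x) = -128·x^7/(21·√(π)) + 772·x^6/(45·π) + 32·x^5/(5·√(π)) - 40·x^4/(3·π) - 16·x^3/(3·√(π)) + 8·x^2/π + 4·x/√(π) + O(x^8).
The coefficient of x^7 is -128/(21·√(π)).

Final answer: -128/(21·√(π))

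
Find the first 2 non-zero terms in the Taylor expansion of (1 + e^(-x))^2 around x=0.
4 - 4·x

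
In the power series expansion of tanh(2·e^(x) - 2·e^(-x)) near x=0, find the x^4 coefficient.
0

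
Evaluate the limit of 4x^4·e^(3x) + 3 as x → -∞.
The product is a 0·∞ indeterminate form at x → -∞.
Rewrite the product as 4x^4 / e^(-3x) (an ∞/∞ form) and apply L'Hôpital, or use the standard hierarchy e^(3|x|) ≫ |x^4| as x → -∞.
The indeterminate product → 0, so the limit = 3.

Final answer: 3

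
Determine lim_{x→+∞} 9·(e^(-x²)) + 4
Evaluate the dominant behaviour as x → +∞; each term tends to a finite value or vanishes.
Limit = 4.

Final answer: 4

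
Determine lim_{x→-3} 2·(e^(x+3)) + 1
Direct substitution at x = -3 gives 3.

Final answer: 3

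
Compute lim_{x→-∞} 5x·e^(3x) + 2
The product is a 0·∞ indeterminate form at x → -∞.
Rewrite the product as 5x / e^(-3x) (an ∞/∞ form) and apply L'Hôpital, or use the standard hierarchy e^(3|x|) ≫ |x| as x → -∞.
The indeterminate product → 0, so the limit = 2.

Final answer: 2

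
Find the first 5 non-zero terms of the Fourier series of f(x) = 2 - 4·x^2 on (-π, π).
16·cos(x) - 4·cos(2·x) + 16·cos(3·x)/9 - cos(4·x) - 4·π^2/3 + 2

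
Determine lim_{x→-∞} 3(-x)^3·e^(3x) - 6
The product is a 0·∞ indeterminate form at x → -∞.
Rewrite the product as 3(-x)^3 / e^(-3x) (an ∞/∞ form) and apply L'Hôpital, or use the standard hierarchy e^(3|x|) ≫ |(-x)^3| as x → -∞.
The indeterminate product → 0, so the limit = -6.

Final answer: -6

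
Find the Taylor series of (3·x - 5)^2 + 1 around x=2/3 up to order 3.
10 - 18·(x - 2/3) + 9·(x - 2/3)^2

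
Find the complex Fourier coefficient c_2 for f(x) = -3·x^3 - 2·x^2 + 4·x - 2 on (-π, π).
Compute the real Fourier coefficients first: a_2 = -2, b_2 = -17/2 + 3·π^2.
Then c_2 = (a_2 − i·b_2)/2 = -1 - 3·i·π^2/2 + 17·i/4.

Final answer: -1 - 3·i·π^2/2 + 17·i/4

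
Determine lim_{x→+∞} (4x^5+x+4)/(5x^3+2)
This is an ∞/∞ indeterminate form as x → +∞.
Divide numerator and denominator by x^5 and let the lower-order terms vanish; the numerator's degree 5 exceeds the denominator's degree 3, so the quotient diverges.
Limit = ∞.

Final answer: ∞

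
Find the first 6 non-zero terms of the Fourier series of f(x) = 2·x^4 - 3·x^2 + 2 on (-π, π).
(108 - 16·π^2)·cos(x) + (-9 + 4·π^2)·cos(2·x) + (68/27 - 16·π^2/9)·cos(3·x) + (-9/8 + π^2)·cos(4·x) + (396/625 - 16·π^2/25)·cos(5·x) - π^2 + 2 + 2·π^4/5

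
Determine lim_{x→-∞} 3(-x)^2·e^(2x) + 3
The product is a 0·∞ indeterminate form at x → -∞.
Rewrite the product as 3(-x)^2 / e^(-2x) (an ∞/∞ form) and apply L'Hôpital, or use the standard hierarchy e^(2|x|) ≫ |(-x)^2| as x → -∞.
The indeterminate product → 0, so the limit = 3.

Final answer: 3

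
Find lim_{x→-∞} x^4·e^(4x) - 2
The product is a 0·∞ indeterminate form at x → -∞.
Rewrite the product as x^4 / e^(-4x) (an ∞/∞ form) and apply L'Hôpital, or use the standard hierarchy e^(4|x|) ≫ |x^4| as x → -∞.
The indeterminate product → 0, so the limit = -2.

Final answer: -2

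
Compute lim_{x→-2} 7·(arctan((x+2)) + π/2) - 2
Direct substitution at x = -2 gives -2 + 7·π/2.

Final answer: -2 + 7·π/2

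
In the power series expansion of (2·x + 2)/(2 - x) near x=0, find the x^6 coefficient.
Expand to order 6: (2·x + 2)/(2 - x) = 3·x^6/64 + 3·x^5/32 + 3·x^4/16 + 3·x^3/8 + 3·x^2/4 + 3·x/2 + 1 + O(x^7).
The coefficient of x^6 is 3/64.

Final answer: 3/64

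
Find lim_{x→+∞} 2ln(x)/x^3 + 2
The quotient is an ∞/∞ indeterminate form as x → +∞.
The polynomial denominator x^3 dominates the logarithmic numerator (any positive power of x ≫ ln(x) as x → ∞), so the quotient → 0.
Adding the constant: 0 + 2 = 2. Limit = 2.

Final answer: 2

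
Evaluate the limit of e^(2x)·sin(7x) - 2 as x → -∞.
Evaluate the dominant behaviour as x → -∞; each term tends to a finite value or vanishes.
Limit = -2.

Final answer: -2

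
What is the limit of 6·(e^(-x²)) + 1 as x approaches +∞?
Evaluate the dominant behaviour as x → +∞; each term tends to a finite value or vanishes.
Limit = 1.

Final answer: 1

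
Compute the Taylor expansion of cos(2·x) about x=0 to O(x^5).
2·x^4/3 - 2·x^2 + 1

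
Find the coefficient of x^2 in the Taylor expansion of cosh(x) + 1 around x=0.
Expand to order 2: cosh(x) + 1 = x^2/2 + 2 + O(x^3).
The coefficient of x^2 is 1/2.

Final answer: 1/2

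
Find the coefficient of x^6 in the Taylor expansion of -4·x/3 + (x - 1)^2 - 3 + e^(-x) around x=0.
Expand to order 6: -4·x/3 + (x - 1)^2 - 3 + e^(-x) = x^6/720 - x^5/120 + x^4/24 - x^3/6 + 3·x^2/2 - 13·x/3 - 1 + O(x^7).
The coefficient of x^6 is 1/720.

Final answer: 1/720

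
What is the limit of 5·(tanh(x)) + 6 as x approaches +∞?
Evaluate the dominant behaviour as x → +∞; each term tends to a finite value or vanishes.
Limit = 11.

Final answer: 11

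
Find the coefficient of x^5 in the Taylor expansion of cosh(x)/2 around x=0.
Expand to order 5: cosh(x)/2 = x^4/48 + x^2/4 + 1/2 + O(x^6).
The coefficient of x^5 is 0.

Final answer: 0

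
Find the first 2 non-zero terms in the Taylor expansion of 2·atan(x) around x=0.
-2·x^3/3 + 2·x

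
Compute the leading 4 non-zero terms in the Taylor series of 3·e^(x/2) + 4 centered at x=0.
x^3/16 + 3·x^2/8 + 3·x/2 + 7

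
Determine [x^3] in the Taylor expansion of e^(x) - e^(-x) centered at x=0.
Expand to order 3: e^(x) - e^(-x) = x^3/3 + 2·x + O(x^4).
The coefficient of x^3 is 1/3.

Final answer: 1/3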